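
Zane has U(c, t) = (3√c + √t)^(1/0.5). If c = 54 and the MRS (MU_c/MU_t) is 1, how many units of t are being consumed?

For CES with ρ = 0.5, MRS = (3/1)·√(t/c).
Setting (3/1)·√(t/54) = 1 gives √(t/54) = 1/3, so t/54 = 1/9 and t = 6.

t = 6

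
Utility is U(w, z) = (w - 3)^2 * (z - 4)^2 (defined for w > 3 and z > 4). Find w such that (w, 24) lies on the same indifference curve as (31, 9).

w = 10

U(31, 9) = 19600.
Set U(w, 24) = 19600 and solve.
With z = 24: (24 − 4)^2 = 400, so (w − 3)^2 = 19600/400 = 49.
Taking the square root (with w > 3): w − 3 = 7, so w = 10.
Check: U(10, 24) = 19600.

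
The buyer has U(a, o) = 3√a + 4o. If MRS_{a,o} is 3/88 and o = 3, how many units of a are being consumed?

MU_a = 3/(2√a), MU_o = 4.
MRS = 3/(2√a) ÷ 4.
MRS depends only on a: 0.375/√a = 3/88 ⇒ √a = 0.375/(3/88) = 11 ⇒ a = 121.

a = 121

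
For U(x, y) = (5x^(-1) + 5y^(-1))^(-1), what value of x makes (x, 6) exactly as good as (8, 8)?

x = 12

U depends on (x, y) only through S = 5x^(-1) + 5y^(-1), so equal utility means equal S. At (8, 8): S = 1.25.
With y = 6: 5·6^(-1) = 5/6, so 5x^(-1) = 1.25 − 5/6 = 5/12, i.e. x^(-1) = 1/12.
Hence x = 1/(1/12) = 12.
Check: U(12, 6) = 0.8.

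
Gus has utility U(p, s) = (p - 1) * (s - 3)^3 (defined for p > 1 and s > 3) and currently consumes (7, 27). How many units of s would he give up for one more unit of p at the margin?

MRS = 4/3

MU_p = (s−3)^3, MU_s = 3·(p−1)·(s−3)^2.
MRS = (1/3)·(s−3)/(p−1).
At (7, 27): MRS = 4/3.
That is, one extra unit of p is worth 4/3 units of s at the margin.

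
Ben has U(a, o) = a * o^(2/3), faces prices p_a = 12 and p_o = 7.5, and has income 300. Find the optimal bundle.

a* = 15, o* = 16

MU_a = o^(2/3) and MU_o = 2/3·a·o^(-1/3).
MRS = MU_a/MU_o = (1.5)·o/a.
Tangency: set MRS = p_a/p_o = 12/7.5 = 1.6.
So (1.5)·o/a = 1.6, i.e. o = (16/15)·a.
Substitute into the budget 12·a + 7.5·o = 300: 20·a = 300, so a* = 15.
Then o* = (16/15)·15 = 16.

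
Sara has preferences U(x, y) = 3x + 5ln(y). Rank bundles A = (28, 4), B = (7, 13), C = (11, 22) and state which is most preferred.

Evaluate utility at each bundle:
U(A) = 90.931.
U(B) = 33.825.
U(C) = 48.455.
Highest utility is A, so A ≻ C ≻ B.

Bundle A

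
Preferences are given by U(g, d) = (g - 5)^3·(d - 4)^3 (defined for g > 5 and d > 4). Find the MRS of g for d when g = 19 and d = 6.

MU_g = 3·(g−5)^2·(d−4)^3, MU_d = 3·(g−5)^3·(d−4)^2.
MRS = (d−4)/(g−5).
At (19, 6): MRS = 1/7.
So at (19, 6) the consumer would give up 1/7 units of d for one more unit of g.

MRS = 1/7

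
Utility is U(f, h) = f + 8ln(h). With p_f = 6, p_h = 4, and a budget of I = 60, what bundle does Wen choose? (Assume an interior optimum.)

f* = 2, h* = 12

MU_f = 1, MU_h = 8/h.
MRS = 1 ÷ (8/h).
Tangency: set MRS = p_f/p_h = 6/4 = 1.5.
MRS depends only on h: 0.125·h = 1.5 ⇒ h* = 1.5/0.125 = 12.
From the budget, 6·f = 60 − 4·12 = 12, so f* = 2.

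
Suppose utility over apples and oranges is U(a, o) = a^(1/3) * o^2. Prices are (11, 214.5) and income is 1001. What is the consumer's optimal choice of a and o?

MU_a = 1/3·a^(-2/3)·o^2 and MU_o = 2·a^(1/3)·o.
MRS = MU_a/MU_o = (1/6)·o/a.
Tangency: set MRS = p_a/p_o = 11/214.5 = 2/39.
So (1/6)·o/a = 2/39, i.e. o = (4/13)·a.
Substitute into the budget 11·a + 214.5·o = 1001: 77·a = 1001, so a* = 13.
Then o* = (4/13)·13 = 4.

a* = 13, o* = 4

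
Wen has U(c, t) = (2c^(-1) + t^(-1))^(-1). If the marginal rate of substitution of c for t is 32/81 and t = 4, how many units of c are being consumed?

For CES with ρ = -1, MRS = (2/1)·(t/c)^2.
Setting (2/1)·(4/c)^2 = 32/81 gives (4/c)^2 = 16/81, so 4/c = 4/9 and c = 9.

c = 9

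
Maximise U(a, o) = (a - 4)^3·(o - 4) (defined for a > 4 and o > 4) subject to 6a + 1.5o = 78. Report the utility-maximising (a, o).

a* = 10, o* = 12

MU_a = 3·(a−4)^2·(o−4), MU_o = (a−4)^3.
MRS = (3/1)·(o−4)/(a−4).
Tangency: set MRS = p_a/p_o = 6/1.5 = 4.
So (3/1)·(o − 4)/(a − 4) = 4, i.e. (o − 4) = (4/3)·(a − 4).
Rewrite the budget in excess-of-subsistence terms: 6·(a − 4) + 1.5·(o − 4) = 78 − 6·4 − 1.5·4 = 48.
Substituting, 8·(a − 4) = 48, so a − 4 = 6 and a* = 10.
Then o − 4 = (4/3)·6 = 8, so o* = 12.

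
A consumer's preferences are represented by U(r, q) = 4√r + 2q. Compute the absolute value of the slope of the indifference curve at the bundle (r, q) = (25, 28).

MRS = 0.2

MU_r = 4/(2√r), MU_q = 2.
MRS = 4/(2√r) ÷ 2.
At (25, 28): MRS = 0.2.
So at (25, 28) the consumer would give up 0.2 units of q for one more unit of r.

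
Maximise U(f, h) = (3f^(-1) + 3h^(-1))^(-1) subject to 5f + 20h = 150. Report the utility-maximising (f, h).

For CES with ρ = -1, MRS = (h/f)^2.
Tangency: set MRS = p_f/p_h = 5/20 = 0.25.
So (h/f)^2 = 0.25; taking the square root, h/f = 0.5, i.e. h = 0.5·f.
Substitute into the budget 5·f + 20·h = 150: 15·f = 150, so f* = 10 and h* = 0.5·10 = 5.

f* = 10, h* = 5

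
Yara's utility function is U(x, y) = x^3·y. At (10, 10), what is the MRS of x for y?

MU_x = 3·x^2·y and MU_y = x^3.
MRS = MU_x/MU_y = (3/1)·y/x.
At (10, 10): MRS = 3.
So at (10, 10) the consumer would give up 3 units of y for one more unit of x.

MRS = 3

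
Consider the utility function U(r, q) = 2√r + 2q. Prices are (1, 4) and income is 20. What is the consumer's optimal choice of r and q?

MU_r = 2/(2√r), MU_q = 2.
MRS = 2/(2√r) ÷ 2.
Tangency: set MRS = p_r/p_q = 1/4 = 0.25.
MRS depends only on r: 0.5/√r = 0.25 ⇒ √r = 0.5/0.25 = 2 ⇒ r* = 4.
From the budget, 4·q = 20 − 1·4 = 16, so q* = 4.

r* = 4, q* = 4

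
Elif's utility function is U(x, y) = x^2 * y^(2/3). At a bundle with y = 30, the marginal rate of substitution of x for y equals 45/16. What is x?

MU_x = 2·x·y^(2/3) and MU_y = 2/3·x^2·y^(-1/3).
MRS = MU_x/MU_y = (3)·y/x.
Substitute y = 30: MRS = 90/x. Setting 90/x = 45/16 gives x = 90/(45/16) = 32.

x = 32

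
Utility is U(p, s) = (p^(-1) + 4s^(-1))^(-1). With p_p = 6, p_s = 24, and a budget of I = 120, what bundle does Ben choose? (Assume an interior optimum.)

For CES with ρ = -1, MRS = (1/4)·(s/p)^2.
Tangency: set MRS = p_p/p_s = 6/24 = 0.25.
So (s/p)^2 = 1; taking the square root, s/p = 1, i.e. s = p.
Substitute into the budget 6·p + 24·s = 120: 30·p = 120, so p* = 4 and s* = 4.

p* = 4, s* = 4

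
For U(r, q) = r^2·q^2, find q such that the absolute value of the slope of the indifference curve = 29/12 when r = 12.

q = 29

MU_r = 2·r·q^2 and MU_q = 2·r^2·q.
MRS = MU_r/MU_q = q/r.
Substitute r = 12: MRS = q/12. Setting q/12 = 29/12 gives q = (29/12)·12 = 29.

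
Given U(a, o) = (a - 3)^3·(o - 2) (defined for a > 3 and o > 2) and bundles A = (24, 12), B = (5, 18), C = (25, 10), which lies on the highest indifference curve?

Bundle A

Evaluate utility at each bundle:
U(A) = 92610.
U(B) = 128.
U(C) = 85184.
Highest utility is A, so A ≻ C ≻ B.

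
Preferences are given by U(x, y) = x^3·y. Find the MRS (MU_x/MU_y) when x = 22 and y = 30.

MU_x = 3·x^2·y and MU_y = x^3.
MRS = MU_x/MU_y = (3/1)·y/x.
At (22, 30): MRS = 45/11.
The indifference curve has slope −45/11 at this bundle.

MRS = 45/11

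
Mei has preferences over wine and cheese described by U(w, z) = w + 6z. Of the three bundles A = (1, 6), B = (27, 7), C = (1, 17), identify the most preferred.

Bundle C

Evaluate utility at each bundle:
U(A) = 37.
U(B) = 69.
U(C) = 103.
Highest utility is C, so C ≻ B ≻ A.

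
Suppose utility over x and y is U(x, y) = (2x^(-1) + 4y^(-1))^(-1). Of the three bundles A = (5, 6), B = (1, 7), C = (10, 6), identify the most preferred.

Bundle C

Evaluate utility at each bundle:
U(A) = 0.938.
U(B) = 0.389.
U(C) = 1.154.
Highest utility is C, so C ≻ A ≻ B.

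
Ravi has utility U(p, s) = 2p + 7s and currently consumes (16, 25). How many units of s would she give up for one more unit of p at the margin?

MRS = 2/7

MU_p = 2, MU_s = 7, so MRS = 2/7 at every bundle.
At (16, 25): MRS = 2/7.
That is, one extra unit of p is worth 2/7 units of s at the margin.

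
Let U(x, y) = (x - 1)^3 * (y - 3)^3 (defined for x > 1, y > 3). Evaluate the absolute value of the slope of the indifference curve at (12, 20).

MU_x = 3·(x−1)^2·(y−3)^3, MU_y = 3·(x−1)^3·(y−3)^2.
MRS = (y−3)/(x−1).
At (12, 20): MRS = 17/11.
That is, one extra unit of x is worth 17/11 units of y at the margin.

MRS = 17/11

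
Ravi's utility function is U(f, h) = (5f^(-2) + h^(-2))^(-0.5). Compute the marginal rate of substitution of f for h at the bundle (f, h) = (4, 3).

MRS = 135/64

For CES with ρ = -2, MRS = (5/1)·(h/f)^3.
At (4, 3): MRS = 135/64.
That is, one extra unit of f is worth 135/64 units of h at the margin.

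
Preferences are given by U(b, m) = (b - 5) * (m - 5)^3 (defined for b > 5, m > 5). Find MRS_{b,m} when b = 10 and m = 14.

MU_b = (m−5)^3, MU_m = 3·(b−5)·(m−5)^2.
MRS = (1/3)·(m−5)/(b−5).
At (10, 14): MRS = 0.6.
That is, one extra unit of b is worth 0.6 units of m at the margin.

MRS = 0.6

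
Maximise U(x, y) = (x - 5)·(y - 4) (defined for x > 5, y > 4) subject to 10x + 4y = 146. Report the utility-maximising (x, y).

x* = 9, y* = 14

MU_x = (y−4), MU_y = (x−5).
MRS = (y−4)/(x−5).
Tangency: set MRS = p_x/p_y = 10/4 = 2.5.
So (y − 4)/(x − 5) = 2.5, i.e. (y − 4) = 2.5·(x − 5).
Rewrite the budget in excess-of-subsistence terms: 10·(x − 5) + 4·(y − 4) = 146 − 10·5 − 4·4 = 80.
Substituting, 20·(x − 5) = 80, so x − 5 = 4 and x* = 9.
Then y − 4 = 2.5·4 = 10, so y* = 14.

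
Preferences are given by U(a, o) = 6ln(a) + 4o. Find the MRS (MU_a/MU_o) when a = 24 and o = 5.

MU_a = 6/a, MU_o = 4.
MRS = 6/a ÷ 4.
At (24, 5): MRS = 1/16.
That is, one extra unit of a is worth 1/16 units of o at the margin.

MRS = 1/16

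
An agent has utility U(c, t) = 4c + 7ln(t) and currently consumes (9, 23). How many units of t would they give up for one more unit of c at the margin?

MU_c = 4, MU_t = 7/t.
MRS = 4 ÷ (7/t).
At (9, 23): MRS = 92/7.
That is, one extra unit of c is worth 92/7 units of t at the margin.

MRS = 92/7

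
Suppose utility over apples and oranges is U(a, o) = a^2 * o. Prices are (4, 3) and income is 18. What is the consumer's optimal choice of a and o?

a* = 3, o* = 2

MU_a = 2·a·o and MU_o = a^2.
MRS = MU_a/MU_o = (2/1)·o/a.
Tangency: set MRS = p_a/p_o = 4/3.
So (2/1)·o/a = 4/3, i.e. o = (2/3)·a.
Substitute into the budget 4·a + 3·o = 18: 6·a = 18, so a* = 3.
Then o* = (2/3)·3 = 2.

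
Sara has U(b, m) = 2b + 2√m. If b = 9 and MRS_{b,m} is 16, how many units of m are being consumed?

m = 64

MU_b = 2, MU_m = 2/(2√m).
MRS = 2 ÷ (2/(2√m)).
MRS depends only on m: 2·√m = 16 ⇒ √m = 16/2 = 8 ⇒ m = 64.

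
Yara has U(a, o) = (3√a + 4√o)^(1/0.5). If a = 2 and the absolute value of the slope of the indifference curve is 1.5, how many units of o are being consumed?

o = 8

For CES with ρ = 0.5, MRS = (3/4)·√(o/a).
Setting (3/4)·√(o/2) = 1.5 gives √(o/2) = 2, so o/2 = 4 and o = 8.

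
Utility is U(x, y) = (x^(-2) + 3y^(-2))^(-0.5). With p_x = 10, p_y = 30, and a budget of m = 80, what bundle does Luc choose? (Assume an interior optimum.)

For CES with ρ = -2, MRS = (1/3)·(y/x)^3.
Tangency: set MRS = p_x/p_y = 10/30 = 1/3.
So (y/x)^3 = 1; taking the cube root, y/x = 1, i.e. y = x.
Substitute into the budget 10·x + 30·y = 80: 40·x = 80, so x* = 2 and y* = 2.

x* = 2, y* = 2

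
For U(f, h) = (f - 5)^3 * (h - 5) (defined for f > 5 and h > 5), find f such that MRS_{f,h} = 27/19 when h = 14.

f = 24

MU_f = 3·(f−5)^2·(h−5), MU_h = (f−5)^3.
MRS = (3/1)·(h−5)/(f−5).
Substitute h = 14: MRS = 27/(f − 5). Setting this equal to 27/19 gives f − 5 = 27/(27/19) = 19, so f = 24.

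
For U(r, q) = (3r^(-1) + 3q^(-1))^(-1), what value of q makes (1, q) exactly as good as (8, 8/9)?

q = 4

U depends on (r, q) only through S = 3r^(-1) + 3q^(-1), so equal utility means equal S. At (8, 8/9): S = 3.75.
With r = 1: 3·1^(-1) = 3, so 3q^(-1) = 3.75 − 3 = 0.75, i.e. q^(-1) = 0.25.
Hence q = 1/0.25 = 4.
Check: U(1, 4) = 0.2667.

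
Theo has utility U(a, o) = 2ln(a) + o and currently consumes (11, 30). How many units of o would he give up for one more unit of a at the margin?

MU_a = 2/a, MU_o = 1.
MRS = 2/a ÷ 1.
At (11, 30): MRS = 2/11.
So at (11, 30) the consumer would give up 2/11 units of o for one more unit of a.

MRS = 2/11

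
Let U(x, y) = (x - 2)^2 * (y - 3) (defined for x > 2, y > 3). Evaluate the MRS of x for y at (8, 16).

MRS = 13/3

MU_x = 2·(x−2)·(y−3), MU_y = (x−2)^2.
MRS = (2/1)·(y−3)/(x−2).
At (8, 16): MRS = 13/3.
So at (8, 16) the consumer would give up 13/3 units of y for one more unit of x.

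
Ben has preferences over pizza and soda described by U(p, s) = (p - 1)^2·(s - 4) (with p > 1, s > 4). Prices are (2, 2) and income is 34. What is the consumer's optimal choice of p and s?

MU_p = 2·(p−1)·(s−4), MU_s = (p−1)^2.
MRS = (2/1)·(s−4)/(p−1).
Tangency: set MRS = p_p/p_s = 2/2 = 1.
So (2/1)·(s − 4)/(p − 1) = 1, i.e. (s − 4) = 0.5·(p − 1).
Rewrite the budget in excess-of-subsistence terms: 2·(p − 1) + 2·(s − 4) = 34 − 2·1 − 2·4 = 24.
Substituting, 3·(p − 1) = 24, so p − 1 = 8 and p* = 9.
Then s − 4 = 0.5·8 = 4, so s* = 8.

p* = 9, s* = 8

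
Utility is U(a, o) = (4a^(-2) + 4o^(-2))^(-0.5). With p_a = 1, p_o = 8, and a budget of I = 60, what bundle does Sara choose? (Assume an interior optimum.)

For CES with ρ = -2, MRS = (o/a)^3.
Tangency: set MRS = p_a/p_o = 1/8 = 0.125.
So (o/a)^3 = 0.125; taking the cube root, o/a = 0.5, i.e. o = 0.5·a.
Substitute into the budget 1·a + 8·o = 60: 5·a = 60, so a* = 12 and o* = 0.5·12 = 6.

a* = 12, o* = 6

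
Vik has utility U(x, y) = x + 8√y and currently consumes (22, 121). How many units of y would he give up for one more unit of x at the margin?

MRS = 2.75

MU_x = 1, MU_y = 8/(2√y).
MRS = 1 ÷ (8/(2√y)).
At (22, 121): MRS = 2.75.
So at (22, 121) the consumer would give up 2.75 units of y for one more unit of x.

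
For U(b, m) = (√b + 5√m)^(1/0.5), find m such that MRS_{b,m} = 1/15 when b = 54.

m = 6

For CES with ρ = 0.5, MRS = (1/5)·√(m/b).
Setting (1/5)·√(m/54) = 1/15 gives √(m/54) = 1/3, so m/54 = 1/9 and m = 6.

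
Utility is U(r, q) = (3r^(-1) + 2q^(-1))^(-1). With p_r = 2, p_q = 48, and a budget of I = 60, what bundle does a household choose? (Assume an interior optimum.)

For CES with ρ = -1, MRS = (3/2)·(q/r)^2.
Tangency: set MRS = p_r/p_q = 2/48 = 1/24.
So (q/r)^2 = 1/36; taking the square root, q/r = 1/6, i.e. q = (1/6)·r.
Substitute into the budget 2·r + 48·q = 60: 10·r = 60, so r* = 6 and q* = (1/6)·6 = 1.

r* = 6, q* = 1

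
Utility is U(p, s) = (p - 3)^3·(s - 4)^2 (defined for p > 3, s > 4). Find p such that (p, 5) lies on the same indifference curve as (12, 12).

U(12, 12) = 46656.
Set U(p, 5) = 46656 and solve.
With s = 5: (5 − 4)^2 = 1, so (p − 3)^3 = 46656/1 = 46656.
Taking the cube root (with p > 3): p − 3 = 36, so p = 39.
Check: U(39, 5) = 46656.

p = 39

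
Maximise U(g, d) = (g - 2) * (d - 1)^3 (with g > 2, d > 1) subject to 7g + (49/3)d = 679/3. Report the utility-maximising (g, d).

g* = 9, d* = 10

MU_g = (d−1)^3, MU_d = 3·(g−2)·(d−1)^2.
MRS = (1/3)·(d−1)/(g−2).
Tangency: set MRS = p_g/p_d = 7/(49/3) = 3/7.
So (1/3)·(d − 1)/(g − 2) = 3/7, i.e. (d − 1) = (9/7)·(g − 2).
Rewrite the budget in excess-of-subsistence terms: 7·(g − 2) + (49/3)·(d − 1) = 679/3 − 7·2 − (49/3)·1 = 196.
Substituting, 28·(g − 2) = 196, so g − 2 = 7 and g* = 9.
Then d − 1 = (9/7)·7 = 9, so d* = 10.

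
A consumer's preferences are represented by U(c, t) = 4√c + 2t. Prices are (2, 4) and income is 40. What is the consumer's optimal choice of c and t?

c* = 4, t* = 8

MU_c = 4/(2√c), MU_t = 2.
MRS = 4/(2√c) ÷ 2.
Tangency: set MRS = p_c/p_t = 2/4 = 0.5.
MRS depends only on c: 1/√c = 0.5 ⇒ √c = 1/0.5 = 2 ⇒ c* = 4.
From the budget, 4·t = 40 − 2·4 = 32, so t* = 8.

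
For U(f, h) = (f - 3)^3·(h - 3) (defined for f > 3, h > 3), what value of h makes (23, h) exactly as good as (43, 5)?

h = 19

U(43, 5) = 128000.
Set U(23, h) = 128000 and solve.
With f = 23: (23 − 3)^3 = 8000, so (h − 3) = 128000/8000 = 16.
So h = 3 + 16 = 19.
Check: U(23, 19) = 128000.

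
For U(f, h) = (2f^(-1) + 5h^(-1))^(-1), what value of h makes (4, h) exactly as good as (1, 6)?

h = 15/7

U depends on (f, h) only through S = 2f^(-1) + 5h^(-1), so equal utility means equal S. At (1, 6): S = 17/6.
With f = 4: 2·4^(-1) = 0.5, so 5h^(-1) = 17/6 − 0.5 = 7/3, i.e. h^(-1) = 7/15.
Hence h = 1/(7/15) = 15/7.
Check: U(4, 15/7) = 0.3529.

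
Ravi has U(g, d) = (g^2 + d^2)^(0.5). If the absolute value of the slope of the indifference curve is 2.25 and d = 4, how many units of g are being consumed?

g = 9

For CES with ρ = 2, MRS = (d/g)^(-1).
Setting (4/g)^(-1) = 2.25 gives 4/g = 4/9 and g = 9.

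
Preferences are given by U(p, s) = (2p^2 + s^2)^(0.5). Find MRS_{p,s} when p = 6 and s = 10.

For CES with ρ = 2, MRS = (2/1)·(s/p)^(-1).
At (6, 10): MRS = 1.2.
That is, one extra unit of p is worth 1.2 units of s at the margin.

MRS = 1.2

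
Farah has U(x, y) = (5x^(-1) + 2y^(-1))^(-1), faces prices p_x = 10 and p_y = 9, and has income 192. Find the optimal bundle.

x* = 12, y* = 8

For CES with ρ = -1, MRS = (5/2)·(y/x)^2.
Tangency: set MRS = p_x/p_y = 10/9.
So (y/x)^2 = 4/9; taking the square root, y/x = 2/3, i.e. y = (2/3)·x.
Substitute into the budget 10·x + 9·y = 192: 16·x = 192, so x* = 12 and y* = (2/3)·12 = 8.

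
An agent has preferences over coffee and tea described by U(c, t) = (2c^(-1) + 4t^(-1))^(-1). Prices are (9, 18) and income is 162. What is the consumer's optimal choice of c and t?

For CES with ρ = -1, MRS = (2/4)·(t/c)^2.
Tangency: set MRS = p_c/p_t = 9/18 = 0.5.
So (t/c)^2 = 1; taking the square root, t/c = 1, i.e. t = c.
Substitute into the budget 9·c + 18·t = 162: 27·c = 162, so c* = 6 and t* = 6.

c* = 6, t* = 6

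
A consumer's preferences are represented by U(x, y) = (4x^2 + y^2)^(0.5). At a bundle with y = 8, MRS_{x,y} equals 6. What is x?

x = 12

For CES with ρ = 2, MRS = (4/1)·(y/x)^(-1).
Setting (4/1)·(8/x)^(-1) = 6 gives (8/x)^(-1) = 1.5, so 8/x = 2/3 and x = 12.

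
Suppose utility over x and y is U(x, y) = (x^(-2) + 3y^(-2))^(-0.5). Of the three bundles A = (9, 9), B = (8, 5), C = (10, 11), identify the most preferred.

Evaluate utility at each bundle:
U(A) = 4.500.
U(B) = 2.715.
U(C) = 5.361.
Highest utility is C, so C ≻ A ≻ B.

Bundle C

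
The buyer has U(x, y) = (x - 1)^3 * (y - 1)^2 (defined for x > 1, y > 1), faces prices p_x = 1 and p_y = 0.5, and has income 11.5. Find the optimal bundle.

MU_x = 3·(x−1)^2·(y−1)^2, MU_y = 2·(x−1)^3·(y−1).
MRS = (3/2)·(y−1)/(x−1).
Tangency: set MRS = p_x/p_y = 1/0.5 = 2.
So (3/2)·(y − 1)/(x − 1) = 2, i.e. (y − 1) = (4/3)·(x − 1).
Rewrite the budget in excess-of-subsistence terms: 1·(x − 1) + 0.5·(y − 1) = 11.5 − 1·1 − 0.5·1 = 10.
Substituting, (5/3)·(x − 1) = 10, so x − 1 = 6 and x* = 7.
Then y − 1 = (4/3)·6 = 8, so y* = 9.

x* = 7, y* = 9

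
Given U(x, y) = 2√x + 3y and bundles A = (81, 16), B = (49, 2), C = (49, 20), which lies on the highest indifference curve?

Bundle C

Evaluate utility at each bundle:
U(A) = 66.000.
U(B) = 20.000.
U(C) = 74.000.
Highest utility is C, so C ≻ A ≻ B.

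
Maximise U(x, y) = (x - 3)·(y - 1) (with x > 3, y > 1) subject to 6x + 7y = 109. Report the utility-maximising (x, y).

x* = 10, y* = 7

MU_x = (y−1), MU_y = (x−3).
MRS = (y−1)/(x−3).
Tangency: set MRS = p_x/p_y = 6/7.
So (y − 1)/(x − 3) = 6/7, i.e. (y − 1) = (6/7)·(x − 3).
Rewrite the budget in excess-of-subsistence terms: 6·(x − 3) + 7·(y − 1) = 109 − 6·3 − 7·1 = 84.
Substituting, 12·(x − 3) = 84, so x − 3 = 7 and x* = 10.
Then y − 1 = (6/7)·7 = 6, so y* = 7.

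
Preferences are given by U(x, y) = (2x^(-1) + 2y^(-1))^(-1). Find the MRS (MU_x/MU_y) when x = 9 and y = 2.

For CES with ρ = -1, MRS = (y/x)^2.
At (9, 2): MRS = 4/81.
So at (9, 2) the consumer would give up 4/81 units of y for one more unit of x.

MRS = 4/81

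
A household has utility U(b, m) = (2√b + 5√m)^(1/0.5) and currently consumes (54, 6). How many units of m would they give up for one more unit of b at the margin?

For CES with ρ = 0.5, MRS = (2/5)·√(m/b).
At (54, 6): MRS = 2/15.
So at (54, 6) the consumer would give up 2/15 units of m for one more unit of b.

MRS = 2/15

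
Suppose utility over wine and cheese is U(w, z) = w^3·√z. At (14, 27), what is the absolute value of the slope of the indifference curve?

MU_w = 3·w^2·√z and MU_z = 0.5·w^3·z^(-0.5).
MRS = MU_w/MU_z = (6)·z/w.
At (14, 27): MRS = 81/7.
So at (14, 27) the consumer would give up 81/7 units of z for one more unit of w.

MRS = 81/7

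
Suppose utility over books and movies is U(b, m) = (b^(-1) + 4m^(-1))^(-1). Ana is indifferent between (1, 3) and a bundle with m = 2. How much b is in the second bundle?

U depends on (b, m) only through S = b^(-1) + 4m^(-1), so equal utility means equal S. At (1, 3): S = 7/3.
With m = 2: 4·2^(-1) = 2, so b^(-1) = 7/3 − 2 = 1/3.
Hence b = 1/(1/3) = 3.
Check: U(3, 2) = 0.4286.

b = 3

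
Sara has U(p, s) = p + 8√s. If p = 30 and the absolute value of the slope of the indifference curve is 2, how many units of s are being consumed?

s = 64

MU_p = 1, MU_s = 8/(2√s).
MRS = 1 ÷ (8/(2√s)).
MRS depends only on s: 0.25·√s = 2 ⇒ √s = 2/0.25 = 8 ⇒ s = 64.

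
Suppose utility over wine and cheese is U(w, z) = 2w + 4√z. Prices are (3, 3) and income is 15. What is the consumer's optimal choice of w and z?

MU_w = 2, MU_z = 4/(2√z).
MRS = 2 ÷ (4/(2√z)).
Tangency: set MRS = p_w/p_z = 3/3 = 1.
MRS depends only on z: √z = 1 ⇒ √z = 1 ⇒ z* = 1.
From the budget, 3·w = 15 − 3·1 = 12, so w* = 4.

w* = 4, z* = 1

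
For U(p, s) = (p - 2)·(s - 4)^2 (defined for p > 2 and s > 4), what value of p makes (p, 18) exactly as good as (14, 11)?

U(14, 11) = 588.
Set U(p, 18) = 588 and solve.
With s = 18: (18 − 4)^2 = 196, so (p − 2) = 588/196 = 3.
So p = 2 + 3 = 5.
Check: U(5, 18) = 588.

p = 5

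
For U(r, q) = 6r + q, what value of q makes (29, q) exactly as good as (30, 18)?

U(30, 18) = 198.
Set U(29, q) = 198 and solve.
6·29 + q = 198 ⇒ q = 24 ⇒ q = 24.
Check: U(29, 24) = 198.

q = 24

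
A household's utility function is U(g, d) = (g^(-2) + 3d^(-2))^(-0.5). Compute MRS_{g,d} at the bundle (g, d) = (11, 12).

MRS = 576/1331

For CES with ρ = -2, MRS = (1/3)·(d/g)^3.
At (11, 12): MRS = 576/1331.
That is, one extra unit of g is worth 576/1331 units of d at the margin.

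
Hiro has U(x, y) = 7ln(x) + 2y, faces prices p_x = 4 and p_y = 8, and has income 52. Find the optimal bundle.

x* = 7, y* = 3

MU_x = 7/x, MU_y = 2.
MRS = 7/x ÷ 2.
Tangency: set MRS = p_x/p_y = 4/8 = 0.5.
MRS depends only on x: 3.5/x = 0.5 ⇒ x* = 3.5/0.5 = 7.
From the budget, 8·y = 52 − 4·7 = 24, so y* = 3.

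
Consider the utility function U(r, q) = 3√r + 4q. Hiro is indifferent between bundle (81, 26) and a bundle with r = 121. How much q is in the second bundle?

q = 24.5

U(81, 26) = 131.
Set U(121, q) = 131 and solve.
With r = 121: √121 = 11, so 4q = 131 − 3·11 = 98 and q = 24.5.
Check: U(121, 24.5) = 131.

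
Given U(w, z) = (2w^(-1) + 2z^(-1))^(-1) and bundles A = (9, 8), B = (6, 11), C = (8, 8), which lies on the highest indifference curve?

Evaluate utility at each bundle:
U(A) = 2.118.
U(B) = 1.941.
U(C) = 2.000.
Highest utility is A, so A ≻ C ≻ B.

Bundle A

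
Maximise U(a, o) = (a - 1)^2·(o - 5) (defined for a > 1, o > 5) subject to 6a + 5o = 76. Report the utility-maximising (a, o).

a* = 6, o* = 8

MU_a = 2·(a−1)·(o−5), MU_o = (a−1)^2.
MRS = (2/1)·(o−5)/(a−1).
Tangency: set MRS = p_a/p_o = 6/5 = 1.2.
So (2/1)·(o − 5)/(a − 1) = 1.2, i.e. (o − 5) = 0.6·(a − 1).
Rewrite the budget in excess-of-subsistence terms: 6·(a − 1) + 5·(o − 5) = 76 − 6·1 − 5·5 = 45.
Substituting, 9·(a − 1) = 45, so a − 1 = 5 and a* = 6.
Then o − 5 = 0.6·5 = 3, so o* = 8.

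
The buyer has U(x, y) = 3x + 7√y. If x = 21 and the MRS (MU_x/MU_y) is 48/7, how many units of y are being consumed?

y = 64

MU_x = 3, MU_y = 7/(2√y).
MRS = 3 ÷ (7/(2√y)).
MRS depends only on y: (6/7)·√y = 48/7 ⇒ √y = (48/7)/(6/7) = 8 ⇒ y = 64.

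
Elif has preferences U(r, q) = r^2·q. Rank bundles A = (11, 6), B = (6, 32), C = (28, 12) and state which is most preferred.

Bundle C

Evaluate utility at each bundle:
U(A) = 726.
U(B) = 1152.
U(C) = 9408.
Highest utility is C, so C ≻ B ≻ A.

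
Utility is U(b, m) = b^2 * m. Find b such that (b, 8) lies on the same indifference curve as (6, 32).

U(6, 32) = 1152.
Set U(b, 8) = 1152 and solve.
With m = 8: b^2 = 1152/8 = 144; taking the square root, b = 12.
Check: U(12, 8) = 1152.

b = 12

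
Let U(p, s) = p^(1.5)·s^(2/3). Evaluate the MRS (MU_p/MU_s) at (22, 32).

MRS = 36/11

MU_p = 1.5·√p·s^(2/3) and MU_s = 2/3·p^(1.5)·s^(-1/3).
MRS = MU_p/MU_s = (2.25)·s/p.
At (22, 32): MRS = 36/11.
So at (22, 32) the consumer would give up 36/11 units of s for one more unit of p.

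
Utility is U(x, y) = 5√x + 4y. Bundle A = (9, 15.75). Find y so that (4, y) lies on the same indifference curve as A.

y = 17

U(9, 15.75) = 78.
Set U(4, y) = 78 and solve.
With x = 4: √4 = 2, so 4y = 78 − 5·2 = 68 and y = 17.
Check: U(4, 17) = 78.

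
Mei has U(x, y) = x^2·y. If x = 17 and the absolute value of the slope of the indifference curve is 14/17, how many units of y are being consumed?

y = 7

MU_x = 2·x·y and MU_y = x^2.
MRS = MU_x/MU_y = (2/1)·y/x.
Substitute x = 17: MRS = y/8.5. Setting y/8.5 = 14/17 gives y = (14/17)·8.5 = 7.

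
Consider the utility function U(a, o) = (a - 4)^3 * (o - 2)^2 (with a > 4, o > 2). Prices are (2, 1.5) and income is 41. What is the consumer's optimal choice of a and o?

a* = 13, o* = 10

MU_a = 3·(a−4)^2·(o−2)^2, MU_o = 2·(a−4)^3·(o−2).
MRS = (3/2)·(o−2)/(a−4).
Tangency: set MRS = p_a/p_o = 2/1.5 = 4/3.
So (3/2)·(o − 2)/(a − 4) = 4/3, i.e. (o − 2) = (8/9)·(a − 4).
Rewrite the budget in excess-of-subsistence terms: 2·(a − 4) + 1.5·(o − 2) = 41 − 2·4 − 1.5·2 = 30.
Substituting, (10/3)·(a − 4) = 30, so a − 4 = 9 and a* = 13.
Then o − 2 = (8/9)·9 = 8, so o* = 10.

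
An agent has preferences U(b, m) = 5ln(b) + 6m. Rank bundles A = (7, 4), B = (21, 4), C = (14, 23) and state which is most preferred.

Bundle C

Evaluate utility at each bundle:
U(A) = 33.730.
U(B) = 39.223.
U(C) = 151.195.
Highest utility is C, so C ≻ B ≻ A.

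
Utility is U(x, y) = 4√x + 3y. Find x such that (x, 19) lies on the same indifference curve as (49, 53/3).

x = 36

U(49, 53/3) = 81.
Set U(x, 19) = 81 and solve.
With y = 19: 4√x = 81 − 3·19 = 24, so √x = 6 and x = 36.
Check: U(36, 19) = 81.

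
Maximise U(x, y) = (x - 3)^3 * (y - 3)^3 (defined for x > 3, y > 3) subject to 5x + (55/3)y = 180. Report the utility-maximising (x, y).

x* = 14, y* = 6

MU_x = 3·(x−3)^2·(y−3)^3, MU_y = 3·(x−3)^3·(y−3)^2.
MRS = (y−3)/(x−3).
Tangency: set MRS = p_x/p_y = 5/(55/3) = 3/11.
So (y − 3)/(x − 3) = 3/11, i.e. (y − 3) = (3/11)·(x − 3).
Rewrite the budget in excess-of-subsistence terms: 5·(x − 3) + (55/3)·(y − 3) = 180 − 5·3 − (55/3)·3 = 110.
Substituting, 10·(x − 3) = 110, so x − 3 = 11 and x* = 14.
Then y − 3 = (3/11)·11 = 3, so y* = 6.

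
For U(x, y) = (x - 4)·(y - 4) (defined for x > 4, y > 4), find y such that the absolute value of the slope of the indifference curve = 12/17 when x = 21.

MU_x = (y−4), MU_y = (x−4).
MRS = (y−4)/(x−4).
Substitute x = 21: MRS = (y − 4)/17. Setting this equal to 12/17 gives y − 4 = (12/17)·17 = 12, so y = 16.

y = 16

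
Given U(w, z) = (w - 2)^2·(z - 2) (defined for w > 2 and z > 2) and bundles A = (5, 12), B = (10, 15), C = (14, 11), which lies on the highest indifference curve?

Evaluate utility at each bundle:
U(A) = 90.
U(B) = 832.
U(C) = 1296.
Highest utility is C, so C ≻ B ≻ A.

Bundle C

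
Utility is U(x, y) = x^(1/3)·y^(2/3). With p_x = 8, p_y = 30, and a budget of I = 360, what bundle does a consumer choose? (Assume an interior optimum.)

x* = 15, y* = 8

MU_x = 1/3·x^(-2/3)·y^(2/3) and MU_y = 2/3·x^(1/3)·y^(-1/3).
MRS = MU_x/MU_y = (0.5)·y/x.
Tangency: set MRS = p_x/p_y = 8/30 = 4/15.
So (0.5)·y/x = 4/15, i.e. y = (8/15)·x.
Substitute into the budget 8·x + 30·y = 360: 24·x = 360, so x* = 15.
Then y* = (8/15)·15 = 8.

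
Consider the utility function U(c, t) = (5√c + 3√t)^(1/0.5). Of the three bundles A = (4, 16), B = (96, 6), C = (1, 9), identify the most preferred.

Bundle B

Evaluate utility at each bundle:
U(A) = 484.000.
U(B) = 3174.000.
U(C) = 196.000.
Highest utility is B, so B ≻ A ≻ C.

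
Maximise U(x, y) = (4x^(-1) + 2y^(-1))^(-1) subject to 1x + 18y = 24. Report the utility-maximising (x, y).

For CES with ρ = -1, MRS = (4/2)·(y/x)^2.
Tangency: set MRS = p_x/p_y = 1/18.
So (y/x)^2 = 1/36; taking the square root, y/x = 1/6, i.e. y = (1/6)·x.
Substitute into the budget 1·x + 18·y = 24: 4·x = 24, so x* = 6 and y* = (1/6)·6 = 1.

x* = 6, y* = 1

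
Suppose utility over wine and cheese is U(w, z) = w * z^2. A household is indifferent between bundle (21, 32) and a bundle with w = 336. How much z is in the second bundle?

U(21, 32) = 21504.
Set U(336, z) = 21504 and solve.
With w = 336: z^2 = 21504/336 = 64; taking the square root, z = 8.
Check: U(336, 8) = 21504.

z = 8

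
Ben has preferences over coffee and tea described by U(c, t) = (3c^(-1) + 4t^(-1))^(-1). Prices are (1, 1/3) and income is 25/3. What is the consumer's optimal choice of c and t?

For CES with ρ = -1, MRS = (3/4)·(t/c)^2.
Tangency: set MRS = p_c/p_t = 1/(1/3) = 3.
So (t/c)^2 = 4; taking the square root, t/c = 2, i.e. t = 2·c.
Substitute into the budget 1·c + (1/3)·t = 25/3: (5/3)·c = 25/3, so c* = 5 and t* = 2·5 = 10.

c* = 5, t* = 10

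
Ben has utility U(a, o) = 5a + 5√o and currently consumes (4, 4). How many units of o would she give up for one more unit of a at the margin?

MU_a = 5, MU_o = 5/(2√o).
MRS = 5 ÷ (5/(2√o)).
At (4, 4): MRS = 4.
The indifference curve has slope −4 at this bundle.

MRS = 4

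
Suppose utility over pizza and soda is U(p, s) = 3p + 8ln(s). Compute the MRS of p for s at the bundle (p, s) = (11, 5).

MRS = 1.875

MU_p = 3, MU_s = 8/s.
MRS = 3 ÷ (8/s).
At (11, 5): MRS = 1.875.
The indifference curve has slope −1.875 at this bundle.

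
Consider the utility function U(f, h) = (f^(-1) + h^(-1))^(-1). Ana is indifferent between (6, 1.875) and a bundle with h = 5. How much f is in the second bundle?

U depends on (f, h) only through S = f^(-1) + h^(-1), so equal utility means equal S. At (6, 1.875): S = 0.7.
With h = 5: 5^(-1) = 0.2, so f^(-1) = 0.7 − 0.2 = 0.5.
Hence f = 1/0.5 = 2.
Check: U(2, 5) = 1.4286.

f = 2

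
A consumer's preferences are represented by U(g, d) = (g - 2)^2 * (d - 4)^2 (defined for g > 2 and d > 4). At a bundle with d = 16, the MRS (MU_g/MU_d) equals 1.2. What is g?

MU_g = 2·(g−2)·(d−4)^2, MU_d = 2·(g−2)^2·(d−4).
MRS = (d−4)/(g−2).
Substitute d = 16: MRS = 12/(g − 2). Setting this equal to 1.2 gives g − 2 = 12/1.2 = 10, so g = 12.

g = 12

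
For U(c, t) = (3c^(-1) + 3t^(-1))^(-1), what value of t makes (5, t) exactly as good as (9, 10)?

t = 90

U depends on (c, t) only through S = 3c^(-1) + 3t^(-1), so equal utility means equal S. At (9, 10): S = 19/30.
With c = 5: 3·5^(-1) = 0.6, so 3t^(-1) = 19/30 − 0.6 = 1/30, i.e. t^(-1) = 1/90.
Hence t = 1/(1/90) = 90.
Check: U(5, 90) = 1.5789.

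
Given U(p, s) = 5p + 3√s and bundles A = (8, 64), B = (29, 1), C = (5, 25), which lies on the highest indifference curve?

Evaluate utility at each bundle:
U(A) = 64.000.
U(B) = 148.000.
U(C) = 40.000.
Highest utility is B, so B ≻ A ≻ C.

Bundle B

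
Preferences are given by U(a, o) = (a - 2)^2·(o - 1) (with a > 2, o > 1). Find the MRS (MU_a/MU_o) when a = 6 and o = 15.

MU_a = 2·(a−2)·(o−1), MU_o = (a−2)^2.
MRS = (2/1)·(o−1)/(a−2).
At (6, 15): MRS = 7.
That is, one extra unit of a is worth 7 units of o at the margin.

MRS = 7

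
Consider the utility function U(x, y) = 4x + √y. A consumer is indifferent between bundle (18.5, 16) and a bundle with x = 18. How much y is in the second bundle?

U(18.5, 16) = 78.
Set U(18, y) = 78 and solve.
With x = 18: √y = 78 − 4·18 = 6, so √y = 6 and y = 36.
Check: U(18, 36) = 78.

y = 36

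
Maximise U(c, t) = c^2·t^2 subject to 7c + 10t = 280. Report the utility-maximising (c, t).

c* = 20, t* = 14

MU_c = 2·c·t^2 and MU_t = 2·c^2·t.
MRS = MU_c/MU_t = t/c.
Tangency: set MRS = p_c/p_t = 7/10 = 0.7.
So t/c = 0.7, i.e. t = 0.7·c.
Substitute into the budget 7·c + 10·t = 280: 14·c = 280, so c* = 20.
Then t* = 0.7·20 = 14.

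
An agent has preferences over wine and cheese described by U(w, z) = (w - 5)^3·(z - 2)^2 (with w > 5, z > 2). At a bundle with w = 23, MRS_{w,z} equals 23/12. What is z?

z = 25

MU_w = 3·(w−5)^2·(z−2)^2, MU_z = 2·(w−5)^3·(z−2).
MRS = (3/2)·(z−2)/(w−5).
Substitute w = 23: MRS = (z − 2)/12. Setting this equal to 23/12 gives z − 2 = (23/12)·12 = 23, so z = 25.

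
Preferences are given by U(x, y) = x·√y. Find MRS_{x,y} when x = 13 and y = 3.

MRS = 6/13

MU_x = √y and MU_y = 0.5·x·y^(-0.5).
MRS = MU_x/MU_y = (2)·y/x.
At (13, 3): MRS = 6/13.
So at (13, 3) the consumer would give up 6/13 units of y for one more unit of x.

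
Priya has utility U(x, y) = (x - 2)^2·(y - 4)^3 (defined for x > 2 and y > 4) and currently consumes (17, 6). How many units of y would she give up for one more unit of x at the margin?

MU_x = 2·(x−2)·(y−4)^3, MU_y = 3·(x−2)^2·(y−4)^2.
MRS = (2/3)·(y−4)/(x−2).
At (17, 6): MRS = 4/45.
That is, one extra unit of x is worth 4/45 units of y at the margin.

MRS = 4/45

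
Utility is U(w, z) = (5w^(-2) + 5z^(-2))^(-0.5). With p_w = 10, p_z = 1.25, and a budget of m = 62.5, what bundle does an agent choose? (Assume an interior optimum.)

For CES with ρ = -2, MRS = (z/w)^3.
Tangency: set MRS = p_w/p_z = 10/1.25 = 8.
So (z/w)^3 = 8; taking the cube root, z/w = 2, i.e. z = 2·w.
Substitute into the budget 10·w + 1.25·z = 62.5: 12.5·w = 62.5, so w* = 5 and z* = 2·5 = 10.

w* = 5, z* = 10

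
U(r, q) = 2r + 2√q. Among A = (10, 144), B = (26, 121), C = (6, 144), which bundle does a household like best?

Bundle B

Evaluate utility at each bundle:
U(A) = 44.000.
U(B) = 74.000.
U(C) = 36.000.
Highest utility is B, so B ≻ A ≻ C.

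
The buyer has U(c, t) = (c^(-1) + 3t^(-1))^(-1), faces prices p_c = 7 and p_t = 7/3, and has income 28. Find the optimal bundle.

For CES with ρ = -1, MRS = (1/3)·(t/c)^2.
Tangency: set MRS = p_c/p_t = 7/(7/3) = 3.
So (t/c)^2 = 9; taking the square root, t/c = 3, i.e. t = 3·c.
Substitute into the budget 7·c + (7/3)·t = 28: 14·c = 28, so c* = 2 and t* = 3·2 = 6.

c* = 2, t* = 6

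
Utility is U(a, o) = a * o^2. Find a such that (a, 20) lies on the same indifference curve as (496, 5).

a = 31

U(496, 5) = 12400.
Set U(a, 20) = 12400 and solve.
With o = 20: 20^2 = 400, so a = 12400/400 = 31.
Check: U(31, 20) = 12400.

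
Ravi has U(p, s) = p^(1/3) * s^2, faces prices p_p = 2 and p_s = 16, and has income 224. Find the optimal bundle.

p* = 16, s* = 12

MU_p = 1/3·p^(-2/3)·s^2 and MU_s = 2·p^(1/3)·s.
MRS = MU_p/MU_s = (1/6)·s/p.
Tangency: set MRS = p_p/p_s = 2/16 = 0.125.
So (1/6)·s/p = 0.125, i.e. s = 0.75·p.
Substitute into the budget 2·p + 16·s = 224: 14·p = 224, so p* = 16.
Then s* = 0.75·16 = 12.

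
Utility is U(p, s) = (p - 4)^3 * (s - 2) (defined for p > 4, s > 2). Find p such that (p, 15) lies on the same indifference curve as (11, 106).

p = 18

U(11, 106) = 35672.
Set U(p, 15) = 35672 and solve.
With s = 15: (15 − 2) = 13, so (p − 4)^3 = 35672/13 = 2744.
Taking the cube root (with p > 4): p − 4 = 14, so p = 18.
Check: U(18, 15) = 35672.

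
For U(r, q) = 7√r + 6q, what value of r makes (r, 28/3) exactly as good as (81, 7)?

U(81, 7) = 105.
Set U(r, 28/3) = 105 and solve.
With q = 28/3: 7√r = 105 − 6·28/3 = 49, so √r = 7 and r = 49.
Check: U(49, 28/3) = 105.

r = 49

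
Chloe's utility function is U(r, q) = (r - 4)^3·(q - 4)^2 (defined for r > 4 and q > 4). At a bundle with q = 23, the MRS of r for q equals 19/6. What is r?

r = 13

MU_r = 3·(r−4)^2·(q−4)^2, MU_q = 2·(r−4)^3·(q−4).
MRS = (3/2)·(q−4)/(r−4).
Substitute q = 23: MRS = 28.5/(r − 4). Setting this equal to 19/6 gives r − 4 = 28.5/(19/6) = 9, so r = 13.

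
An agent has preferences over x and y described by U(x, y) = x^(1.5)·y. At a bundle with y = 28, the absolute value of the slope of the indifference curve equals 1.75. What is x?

x = 24

MU_x = 1.5·√x·y and MU_y = x^(1.5).
MRS = MU_x/MU_y = (1.5)·y/x.
Substitute y = 28: MRS = 42/x. Setting 42/x = 1.75 gives x = 42/1.75 = 24.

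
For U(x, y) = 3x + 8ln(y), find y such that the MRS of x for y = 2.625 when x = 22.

y = 7

MU_x = 3, MU_y = 8/y.
MRS = 3 ÷ (8/y).
MRS depends only on y: 0.375·y = 2.625 ⇒ y = 2.625/0.375 = 7.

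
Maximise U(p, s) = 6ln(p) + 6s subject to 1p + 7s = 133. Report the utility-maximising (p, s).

p* = 7, s* = 18

MU_p = 6/p, MU_s = 6.
MRS = 6/p ÷ 6.
Tangency: set MRS = p_p/p_s = 1/7.
MRS depends only on p: 1/p = 1/7 ⇒ p* = 1/(1/7) = 7.
From the budget, 7·s = 133 − 1·7 = 126, so s* = 18.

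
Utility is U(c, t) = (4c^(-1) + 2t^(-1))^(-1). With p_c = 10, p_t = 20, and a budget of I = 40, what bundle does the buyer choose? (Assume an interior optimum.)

For CES with ρ = -1, MRS = (4/2)·(t/c)^2.
Tangency: set MRS = p_c/p_t = 10/20 = 0.5.
So (t/c)^2 = 0.25; taking the square root, t/c = 0.5, i.e. t = 0.5·c.
Substitute into the budget 10·c + 20·t = 40: 20·c = 40, so c* = 2 and t* = 0.5·2 = 1.

c* = 2, t* = 1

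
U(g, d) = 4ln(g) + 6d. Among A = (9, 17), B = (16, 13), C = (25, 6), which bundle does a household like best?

Evaluate utility at each bundle:
U(A) = 110.789.
U(B) = 89.090.
U(C) = 48.876.
Highest utility is A, so A ≻ B ≻ C.

Bundle A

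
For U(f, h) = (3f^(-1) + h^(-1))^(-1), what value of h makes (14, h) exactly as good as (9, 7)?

h = 42/11

U depends on (f, h) only through S = 3f^(-1) + h^(-1), so equal utility means equal S. At (9, 7): S = 10/21.
With f = 14: 3·14^(-1) = 3/14, so h^(-1) = 10/21 − 3/14 = 11/42.
Hence h = 1/(11/42) = 42/11.
Check: U(14, 42/11) = 2.1.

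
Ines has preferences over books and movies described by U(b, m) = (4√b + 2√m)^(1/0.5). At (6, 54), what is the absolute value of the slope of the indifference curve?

MRS = 6

For CES with ρ = 0.5, MRS = (4/2)·√(m/b).
At (6, 54): MRS = 6.
That is, one extra unit of b is worth 6 units of m at the margin.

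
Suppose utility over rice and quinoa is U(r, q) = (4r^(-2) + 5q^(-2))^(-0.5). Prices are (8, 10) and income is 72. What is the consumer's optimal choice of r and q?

r* = 4, q* = 4

For CES with ρ = -2, MRS = (4/5)·(q/r)^3.
Tangency: set MRS = p_r/p_q = 8/10 = 0.8.
So (q/r)^3 = 1; taking the cube root, q/r = 1, i.e. q = r.
Substitute into the budget 8·r + 10·q = 72: 18·r = 72, so r* = 4 and q* = 4.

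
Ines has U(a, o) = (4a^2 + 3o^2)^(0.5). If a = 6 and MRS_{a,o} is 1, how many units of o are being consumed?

o = 8

For CES with ρ = 2, MRS = (4/3)·(o/a)^(-1).
Setting (4/3)·(o/6)^(-1) = 1 gives (o/6)^(-1) = 0.75, so o/6 = 4/3 and o = 8.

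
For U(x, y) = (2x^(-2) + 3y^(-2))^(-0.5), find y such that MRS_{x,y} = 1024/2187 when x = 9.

For CES with ρ = -2, MRS = (2/3)·(y/x)^3.
Setting (2/3)·(y/9)^3 = 1024/2187 gives (y/9)^3 = 512/729, so y/9 = 8/9 and y = 8.

y = 8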